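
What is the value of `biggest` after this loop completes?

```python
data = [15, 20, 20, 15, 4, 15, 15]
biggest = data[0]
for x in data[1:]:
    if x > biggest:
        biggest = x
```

Maximum of [15, 20, 20, 15, 4, 15, 15]
`biggest` takes the values: 15 → 20

Answer: 20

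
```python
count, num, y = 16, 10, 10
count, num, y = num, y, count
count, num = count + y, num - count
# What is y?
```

Trace:
`count, num, y = 16, 10, 10` → count = 16; num = 10; y = 10
`count, num, y = num, y, count` → count = 10; num = 10; y = 16
`count, num = count + y, num - count` → count = 26; num = 0
So y = 16

Answer: 16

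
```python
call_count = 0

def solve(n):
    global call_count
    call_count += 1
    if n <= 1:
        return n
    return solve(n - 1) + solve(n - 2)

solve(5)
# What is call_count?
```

Calls(n) = 1 + Calls(n-1) + Calls(n-2); Calls(0)=Calls(1)=1. For n=5 this gives 15.

Answer: 15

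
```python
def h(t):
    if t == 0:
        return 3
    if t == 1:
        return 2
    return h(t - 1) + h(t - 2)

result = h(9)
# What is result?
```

Build up from base cases: h(0)=3, h(1)=2, h(2)=5, h(3)=7, h(4)=12, h(5)=19, h(6)=31, ..., h(9)=131

Answer: 131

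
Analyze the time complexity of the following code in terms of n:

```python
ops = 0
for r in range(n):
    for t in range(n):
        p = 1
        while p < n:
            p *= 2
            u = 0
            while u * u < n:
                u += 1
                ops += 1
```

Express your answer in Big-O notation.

Each loop level contributes: n × n × log n × √n. Multiplying the contributions gives O(n^2√n log n).

Answer: O(n^2√n log n)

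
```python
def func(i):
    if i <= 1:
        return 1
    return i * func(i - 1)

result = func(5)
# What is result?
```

func(5) = 5 * 4 * 3 * 2 * 1 = 120

Answer: 120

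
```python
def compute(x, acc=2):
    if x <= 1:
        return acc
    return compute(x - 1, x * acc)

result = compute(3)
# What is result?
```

Accumulator trace (n, acc): (3, 2) -> (2, 6) -> (1, 12) -> return 12

Answer: 12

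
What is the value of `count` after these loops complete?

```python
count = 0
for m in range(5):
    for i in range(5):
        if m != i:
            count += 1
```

5² - 5 (exclude diagonal)
`count` takes the values: 0 → 1 → 2 → 3 → 4 → 5 → 6 → 7 → 8 → 9 → 10 → 11 → 12 → 13 → 14 → 15 → 16 → 17 → 18 → 19 → 20

Answer: 20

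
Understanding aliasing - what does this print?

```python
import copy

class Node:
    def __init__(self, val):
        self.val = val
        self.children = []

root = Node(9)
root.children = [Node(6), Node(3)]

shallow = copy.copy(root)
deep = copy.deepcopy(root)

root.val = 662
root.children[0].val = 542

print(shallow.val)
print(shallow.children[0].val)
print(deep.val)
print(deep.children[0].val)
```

Key concept: deep copy with custom objects.
Step by step:
`root = Node(9)` → root = Node(val=9, children=[])
`root.children = [Node(6), Node(3)]` → root = Node(val=9, children=[Node(val=6, children=[]), Node(val=3, children=[])])
`shallow = copy.copy(root)` → shallow = Node(val=9, children=[Node(val=6, children=[]), Node(val=3, children=[])])
`deep = copy.deepcopy(root)` → deep = Node(val=9, children=[Node(val=6, children=[]), Node(val=3, children=[])])
`root.val = 662` → root = Node(val=662, children=[Node(val=6, children=[]), Node(val=3, children=[])])
`root.children[0].val = 542` → root = Node(val=662, children=[Node(val=542, children=[]), Node(val=3, children=[])]); shallow = Node(val=9, children=[Node(val=542, children=[]), Node(val=3, children=[])])
`print(shallow.val)` → prints 9
`print(shallow.children[0].val)` → prints 542
`print(deep.val)` → prints 9
`print(deep.children[0].val)` → prints 6

Answer:
9
542
9
6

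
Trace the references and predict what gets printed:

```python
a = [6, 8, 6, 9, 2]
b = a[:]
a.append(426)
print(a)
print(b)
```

Key concept: slice [:] creates copy.
Step by step:
`a = [6, 8, 6, 9, 2]` → a = [6, 8, 6, 9, 2]
`b = a[:]` → b = [6, 8, 6, 9, 2]
`a.append(426)` → a = [6, 8, 6, 9, 2, 426]
`print(a)` → prints [6, 8, 6, 9, 2, 426]
`print(b)` → prints [6, 8, 6, 9, 2]

Answer:
[6, 8, 6, 9, 2, 426]
[6, 8, 6, 9, 2]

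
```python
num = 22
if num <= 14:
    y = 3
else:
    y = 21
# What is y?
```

Trace:
`num = 22` → num = 22
`if num <= 14: ...` → num <= 14 is False, take else branch → y = 21
So y = 21

Answer: 21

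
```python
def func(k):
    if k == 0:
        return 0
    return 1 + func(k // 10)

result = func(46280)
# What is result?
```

Count of digits of 46280: 5

Answer: 5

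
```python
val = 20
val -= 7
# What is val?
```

Trace:
`val = 20` → val = 20
`val -= 7` → val = 13
So val = 13

Answer: 13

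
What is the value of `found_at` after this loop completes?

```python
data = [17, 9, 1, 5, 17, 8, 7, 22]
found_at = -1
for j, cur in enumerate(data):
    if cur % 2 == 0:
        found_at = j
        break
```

First even number index in [17, 9, 1, 5, 17, 8, 7, 22]
`found_at` takes the values: -1 → 5

Answer: 5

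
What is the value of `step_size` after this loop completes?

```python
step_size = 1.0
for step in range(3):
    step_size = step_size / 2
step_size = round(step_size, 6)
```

Halving LR 3 times: 1 / 2^3
`step_size` takes the values: 1.0 → 0.5 → 0.25 → 0.125

Answer: 0.125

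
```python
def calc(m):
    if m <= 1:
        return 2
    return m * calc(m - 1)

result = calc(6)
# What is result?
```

calc(6) = 6 * 5 * 4 * 3 * 2 * 2 = 1440

Answer: 1440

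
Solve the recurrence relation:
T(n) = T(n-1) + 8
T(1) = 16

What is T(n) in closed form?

Unrolling: T(n) = T(1) + 8·(n-1) = 16 + 8(n-1) = 8n + 8.

Answer: T(n) = 8n + 8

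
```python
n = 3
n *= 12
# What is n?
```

Trace:
`n = 3` → n = 3
`n *= 12` → n = 36
So n = 36

Answer: 36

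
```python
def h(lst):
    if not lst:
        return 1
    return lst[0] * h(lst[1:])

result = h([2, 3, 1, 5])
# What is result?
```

Product over [2, 3, 1, 5] = 2 * 3 * 1 * 5 = 30

Answer: 30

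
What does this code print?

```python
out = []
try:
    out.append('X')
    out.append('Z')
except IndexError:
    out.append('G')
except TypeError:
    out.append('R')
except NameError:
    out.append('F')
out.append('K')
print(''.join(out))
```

Execution trace: 'X' (try body) → 'Z' (try body, no exception) → 'K' (after the try/except). Output: XZK

Answer: XZK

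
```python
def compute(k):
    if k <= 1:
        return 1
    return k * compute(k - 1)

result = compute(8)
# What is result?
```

compute(8) = 8 * 7 * 6 * 5 * 4 * 3 * 2 * 1 = 40320

Answer: 40320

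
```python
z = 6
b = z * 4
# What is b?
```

Trace:
`z = 6` → z = 6
`b = z * 4` → b = 24
So b = 24

Answer: 24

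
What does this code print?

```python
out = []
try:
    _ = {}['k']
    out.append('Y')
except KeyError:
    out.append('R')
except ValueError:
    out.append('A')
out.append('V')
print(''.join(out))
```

Execution trace: 'R' (except KeyError) → 'V' (after the try/except). Output: RV

Answer: RV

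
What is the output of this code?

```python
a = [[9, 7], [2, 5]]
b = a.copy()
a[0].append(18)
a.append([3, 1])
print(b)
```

Key concept: shallow copy with nested lists.
Step by step:
`a = [[9, 7], [2, 5]]` → a = [[9, 7], [2, 5]]
`b = a.copy()` → b = [[9, 7], [2, 5]]
`a[0].append(18)` → a = [[9, 7, 18], [2, 5]]; b = [[9, 7, 18], [2, 5]]
`a.append([3, 1])` → a = [[9, 7, 18], [2, 5], [3, 1]]
`print(b)` → prints [[9, 7, 18], [2, 5]]

Answer: [[9, 7, 18], [2, 5]]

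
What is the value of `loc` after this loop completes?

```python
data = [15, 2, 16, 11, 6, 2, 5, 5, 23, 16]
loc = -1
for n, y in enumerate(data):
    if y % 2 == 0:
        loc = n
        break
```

First even number index in [15, 2, 16, 11, 6, 2, 5, 5, 23, 16]
`loc` takes the values: -1 → 1

Answer: 1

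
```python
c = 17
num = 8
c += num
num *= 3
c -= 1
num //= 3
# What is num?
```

Trace:
`c = 17` → c = 17
`num = 8` → num = 8
`c += num` → c = 25
`num *= 3` → num = 24
`c -= 1` → c = 24
`num //= 3` → num = 8
So num = 8

Answer: 8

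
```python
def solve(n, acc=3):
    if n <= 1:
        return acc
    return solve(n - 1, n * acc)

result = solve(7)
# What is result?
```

Accumulator trace (n, acc): (7, 3) -> (6, 21) -> (5, 126) -> (4, 630) -> (3, 2520) -> (2, 7560) -> (1, 15120) -> return 15120

Answer: 15120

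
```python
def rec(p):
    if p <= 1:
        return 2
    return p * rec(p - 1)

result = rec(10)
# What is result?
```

rec(10) = 10 * 9 * 8 * 7 * 6 * 5 * 4 * 3 * 2 * 2 = 7257600

Answer: 7257600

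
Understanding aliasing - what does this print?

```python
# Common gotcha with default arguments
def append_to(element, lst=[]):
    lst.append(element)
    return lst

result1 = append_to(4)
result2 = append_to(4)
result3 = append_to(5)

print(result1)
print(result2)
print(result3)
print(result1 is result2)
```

Key concept: mutable default argument gotcha.
Step by step:
`result1 = append_to(4)` → result1 = [4]
`result2 = append_to(4)` → result1 = [4, 4] (same object as result2); result2 = [4, 4] (same object as result1)
`result3 = append_to(5)` → result1 = [4, 4, 5] (same object as result2, result3); result2 = [4, 4, 5] (same object as result1, result3); result3 = [4, 4, 5] (same object as result1, result2)
`print(result1)` → prints [4, 4, 5]
`print(result2)` → prints [4, 4, 5]
`print(result3)` → prints [4, 4, 5]
`print(result1 is result2)` → prints True

Answer:
[4, 4, 5]
[4, 4, 5]
[4, 4, 5]
True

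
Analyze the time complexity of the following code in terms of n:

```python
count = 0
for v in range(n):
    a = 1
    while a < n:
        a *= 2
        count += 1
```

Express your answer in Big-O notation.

Each loop level contributes: n × log n. Multiplying the contributions gives O(n log n).

Answer: O(n log n)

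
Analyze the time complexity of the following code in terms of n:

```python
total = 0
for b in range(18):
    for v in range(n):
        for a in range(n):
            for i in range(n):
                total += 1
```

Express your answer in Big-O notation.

Each loop level contributes: 1 × n × n × n. Multiplying the contributions gives O(n^3).

Answer: O(n^3)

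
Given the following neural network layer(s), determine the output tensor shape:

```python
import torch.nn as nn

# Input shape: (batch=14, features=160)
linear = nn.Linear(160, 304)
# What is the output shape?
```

Input: (14, 160) -> Output: (14, 304)

Answer: (14, 304)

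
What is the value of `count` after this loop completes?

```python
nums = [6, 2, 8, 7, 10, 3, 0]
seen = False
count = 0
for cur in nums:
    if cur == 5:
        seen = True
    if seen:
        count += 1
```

Count elements after first 5 in [6, 2, 8, 7, 10, 3, 0]
`count` takes the values: 0

Answer: 0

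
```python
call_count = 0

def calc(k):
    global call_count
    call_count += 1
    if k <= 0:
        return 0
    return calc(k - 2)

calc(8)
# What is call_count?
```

Linear recursion stepping by 2: 5 calls from k=8 down to ≤0.

Answer: 5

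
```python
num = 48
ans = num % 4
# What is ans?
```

Trace:
`num = 48` → num = 48
`ans = num % 4` → ans = 0
So ans = 0

Answer: 0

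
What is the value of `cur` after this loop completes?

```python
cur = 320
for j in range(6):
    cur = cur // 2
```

Halve 6 times: 320 // 2^6 = 5
`cur` takes the values: 320 → 160 → 80 → 40 → 20 → 10 → 5

Answer: 5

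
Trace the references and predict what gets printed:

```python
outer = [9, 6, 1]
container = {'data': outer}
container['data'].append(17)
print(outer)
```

Key concept: dict holds reference to list.
Step by step:
`outer = [9, 6, 1]` → outer = [9, 6, 1]
`container = {'data': outer}` → container = {'data': [9, 6, 1]}
`container['data'].append(17)` → outer = [9, 6, 1, 17]; container = {'data': [9, 6, 1, 17]}
`print(outer)` → prints [9, 6, 1, 17]

Answer: [9, 6, 1, 17]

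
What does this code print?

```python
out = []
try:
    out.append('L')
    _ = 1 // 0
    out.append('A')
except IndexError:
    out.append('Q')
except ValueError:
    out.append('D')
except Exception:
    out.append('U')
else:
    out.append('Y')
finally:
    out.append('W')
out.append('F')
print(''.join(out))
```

Execution trace: 'L' (try body) → 'U' (except Exception) → 'W' (finally) → 'F' (after the try/except). Output: LUWF

Answer: LUWF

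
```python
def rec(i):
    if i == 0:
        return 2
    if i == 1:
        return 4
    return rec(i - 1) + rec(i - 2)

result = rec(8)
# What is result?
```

Build up from base cases: rec(0)=2, rec(1)=4, rec(2)=6, rec(3)=10, rec(4)=16, rec(5)=26, rec(6)=42, ..., rec(8)=110

Answer: 110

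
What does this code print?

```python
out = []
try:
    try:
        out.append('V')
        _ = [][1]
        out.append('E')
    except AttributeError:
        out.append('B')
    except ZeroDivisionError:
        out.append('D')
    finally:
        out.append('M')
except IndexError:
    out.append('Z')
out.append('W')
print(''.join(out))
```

Execution trace: 'V' (try body) → 'M' (finally) → 'Z' (outer except IndexError) → 'W' (after the try/except). Output: VMZW

Answer: VMZW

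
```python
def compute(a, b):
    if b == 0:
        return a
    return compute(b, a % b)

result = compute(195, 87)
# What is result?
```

compute(195, 87) -> compute(87, 21) -> compute(21, 3) -> compute(3, 0) -> 3

Answer: 3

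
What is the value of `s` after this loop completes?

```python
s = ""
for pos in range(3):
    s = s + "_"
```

Repeat '_' 3 times
`s` takes the values: "" → "_" → "__" → "___"

Answer: "___"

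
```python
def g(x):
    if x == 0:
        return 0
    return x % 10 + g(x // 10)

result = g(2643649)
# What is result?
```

Sum of digits of 2643649: 9 + 4 + 6 + 3 + 4 + 6 + 2 = 34

Answer: 34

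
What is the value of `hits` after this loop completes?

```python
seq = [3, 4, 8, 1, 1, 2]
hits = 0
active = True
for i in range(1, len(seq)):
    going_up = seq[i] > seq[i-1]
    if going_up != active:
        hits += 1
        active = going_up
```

Count direction changes in [3, 4, 8, 1, 1, 2]
`hits` takes the values: 0 → 1 → 2

Answer: 2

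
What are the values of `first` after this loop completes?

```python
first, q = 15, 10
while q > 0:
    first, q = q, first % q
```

GCD of 15 and 10
`first` takes the values: 15 → 10 → 5

Answer: 5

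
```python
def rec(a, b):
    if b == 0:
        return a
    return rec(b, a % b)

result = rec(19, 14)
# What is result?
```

rec(19, 14) -> rec(14, 5) -> rec(5, 4) -> rec(4, 1) -> rec(1, 0) -> 1

Answer: 1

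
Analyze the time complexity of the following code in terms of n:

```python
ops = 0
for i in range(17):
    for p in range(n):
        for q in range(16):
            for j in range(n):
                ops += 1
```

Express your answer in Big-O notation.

Each loop level contributes: 1 × n × 1 × n. Multiplying the contributions gives O(n^2).

Answer: O(n^2)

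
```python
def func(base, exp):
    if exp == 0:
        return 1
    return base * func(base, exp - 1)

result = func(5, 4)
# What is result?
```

func(5, 4) = 5 * 5 * 5 * 5 = 625

Answer: 625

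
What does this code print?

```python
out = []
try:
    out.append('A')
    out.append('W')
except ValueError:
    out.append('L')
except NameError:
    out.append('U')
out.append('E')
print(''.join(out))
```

Execution trace: 'A' (try body) → 'W' (try body, no exception) → 'E' (after the try/except). Output: AWE

Answer: AWE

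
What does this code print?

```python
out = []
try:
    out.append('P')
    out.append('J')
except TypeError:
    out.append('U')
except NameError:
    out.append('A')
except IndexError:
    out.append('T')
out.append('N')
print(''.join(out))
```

Execution trace: 'P' (try body) → 'J' (try body, no exception) → 'N' (after the try/except). Output: PJN

Answer: PJN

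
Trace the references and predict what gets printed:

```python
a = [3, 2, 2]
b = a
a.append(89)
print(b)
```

Key concept: basic list aliasing.
Step by step:
`a = [3, 2, 2]` → a = [3, 2, 2]
`b = a` → b = [3, 2, 2] (same object as a)
`a.append(89)` → a = [3, 2, 2, 89] (same object as b); b = [3, 2, 2, 89] (same object as a)
`print(b)` → prints [3, 2, 2, 89]

Answer: [3, 2, 2, 89]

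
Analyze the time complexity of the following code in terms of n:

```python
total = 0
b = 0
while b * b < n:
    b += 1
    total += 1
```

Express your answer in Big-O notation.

Each loop level contributes: √n. Multiplying the contributions gives O(√n).

Answer: O(√n)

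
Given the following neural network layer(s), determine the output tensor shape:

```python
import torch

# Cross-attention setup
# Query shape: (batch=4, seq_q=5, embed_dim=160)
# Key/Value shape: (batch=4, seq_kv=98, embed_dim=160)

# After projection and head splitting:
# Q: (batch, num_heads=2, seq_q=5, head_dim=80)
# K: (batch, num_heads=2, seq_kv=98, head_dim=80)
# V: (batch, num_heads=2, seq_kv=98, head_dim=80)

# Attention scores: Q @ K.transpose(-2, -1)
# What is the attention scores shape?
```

Input: (4, 5, 160) -> Output: (4, 2, 5, 98)

Answer: (4, 2, 5, 98)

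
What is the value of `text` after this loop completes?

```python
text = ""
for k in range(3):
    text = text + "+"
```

Repeat '+' 3 times
`text` takes the values: "" → "+" → "++" → "+++"

Answer: "+++"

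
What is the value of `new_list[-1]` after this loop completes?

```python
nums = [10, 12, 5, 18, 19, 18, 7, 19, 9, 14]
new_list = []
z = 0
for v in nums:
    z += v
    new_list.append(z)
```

Cumulative sum ends at 131
`new_list` takes the values: [] → [10] → [10, 22] → [10, 22, 27] → [10, 22, 27, 45] → [10, 22, 27, 45, 64] → [10, 22, 27, 45, 64, 82] → [10, 22, 27, 45, 64, 82, 89] → [10, 22, 27, 45, 64, 82, 89, 108] → [10, 22, 27, 45, 64, 82, 89, 108, 117] → [10, 22, 27, 45, 64, 82, 89, 108, 117, 131]
So `new_list[-1]` = 131

Answer: 131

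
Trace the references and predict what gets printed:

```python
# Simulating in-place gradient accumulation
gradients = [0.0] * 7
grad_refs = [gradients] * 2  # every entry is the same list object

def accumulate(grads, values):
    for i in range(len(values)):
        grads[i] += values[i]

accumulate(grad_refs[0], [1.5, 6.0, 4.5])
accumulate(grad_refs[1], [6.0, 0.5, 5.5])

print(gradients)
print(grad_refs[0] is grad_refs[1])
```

Key concept: gradient accumulation aliasing.
Step by step:
`gradients = [0.0] * 7` → gradients = [0.0, 0.0, 0.0, 0.0, 0.0, 0.0, 0.0]
`grad_refs = [gradients] * 2` → grad_refs = [[0.0, 0.0, 0.0, 0.0, 0.0, 0.0, 0.0], [0.0, 0.0, 0.0, 0.0, 0.0, 0.0, 0.0]]
`accumulate(grad_refs[0], [1.5, 6.0, 4.5])` → gradients = [1.5, 6.0, 4.5, 0.0, 0.0, 0.0, 0.0]; grad_refs = [[1.5, 6.0, 4.5, 0.0, 0.0, 0.0, 0.0], [1.5, 6.0, 4.5, 0.0, 0.0, 0.0, 0.0]]
`accumulate(grad_refs[1], [6.0, 0.5, 5.5])` → gradients = [7.5, 6.5, 10.0, 0.0, 0.0, 0.0, 0.0]; grad_refs = [[7.5, 6.5, 10.0, 0.0, 0.0, 0.0, 0.0], [7.5, 6.5, 10.0, 0.0, 0.0, 0.0, 0.0]]
`print(gradients)` → prints [7.5, 6.5, 10.0, 0.0, 0.0, 0.0, 0.0]
`print(grad_refs[0] is grad_refs[1])` → prints True

Answer:
[7.5, 6.5, 10.0, 0.0, 0.0, 0.0, 0.0]
True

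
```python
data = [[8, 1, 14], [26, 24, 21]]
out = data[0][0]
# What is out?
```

Trace:
`data = [[8, 1, 14], [26, 24, 21]]` → data = [[8, 1, 14], [26, 24, 21]]
`out = data[0][0]` → out = 8
So out = 8

Answer: 8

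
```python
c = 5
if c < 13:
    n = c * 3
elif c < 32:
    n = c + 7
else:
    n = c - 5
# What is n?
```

Trace:
`c = 5` → c = 5
`if c < 13: ...` → c < 13 is True → n = 15
So n = 15

Answer: 15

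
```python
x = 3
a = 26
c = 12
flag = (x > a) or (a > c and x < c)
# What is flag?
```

Trace:
`x = 3` → x = 3
`a = 26` → a = 26
`c = 12` → c = 12
`flag = (x > a) or (a > c and x < c)` → flag = True
So flag = True

Answer: True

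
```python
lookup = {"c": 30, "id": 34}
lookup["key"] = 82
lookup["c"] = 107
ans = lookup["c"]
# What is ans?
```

Trace:
`lookup = {"c": 30, "id": 34}` → lookup = {'c': 30, 'id': 34}
`lookup["key"] = 82` → lookup = {'c': 30, 'id': 34, 'key': 82}
`lookup["c"] = 107` → lookup = {'c': 107, 'id': 34, 'key': 82}
`ans = lookup["c"]` → ans = 107
So ans = 107

Answer: 107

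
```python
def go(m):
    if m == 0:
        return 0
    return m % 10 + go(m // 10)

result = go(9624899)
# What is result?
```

Sum of digits of 9624899: 9 + 9 + 8 + 4 + 2 + 6 + 9 = 47

Answer: 47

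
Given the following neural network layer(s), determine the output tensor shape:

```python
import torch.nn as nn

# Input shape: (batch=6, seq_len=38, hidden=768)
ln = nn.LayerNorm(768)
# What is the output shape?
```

Input: (6, 38, 768) -> Output: (6, 38, 768)

Answer: (6, 38, 768)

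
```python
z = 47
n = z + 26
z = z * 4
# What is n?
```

Trace:
`z = 47` → z = 47
`n = z + 26` → n = 73
`z = z * 4` → z = 188
So n = 73

Answer: 73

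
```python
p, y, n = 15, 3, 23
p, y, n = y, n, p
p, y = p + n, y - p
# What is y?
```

Trace:
`p, y, n = 15, 3, 23` → p = 15; y = 3; n = 23
`p, y, n = y, n, p` → p = 3; y = 23; n = 15
`p, y = p + n, y - p` → p = 18; y = 20
So y = 20

Answer: 20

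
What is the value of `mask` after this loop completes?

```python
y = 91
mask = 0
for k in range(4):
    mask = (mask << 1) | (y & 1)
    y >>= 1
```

Reverse lowest 4 bits of 91
`mask` takes the values: 0 → 1 → 3 → 6 → 13

Answer: 13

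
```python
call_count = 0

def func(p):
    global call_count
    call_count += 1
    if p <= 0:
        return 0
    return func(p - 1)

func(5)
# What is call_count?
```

Linear recursion stepping by 1: 6 calls from p=5 down to ≤0.

Answer: 6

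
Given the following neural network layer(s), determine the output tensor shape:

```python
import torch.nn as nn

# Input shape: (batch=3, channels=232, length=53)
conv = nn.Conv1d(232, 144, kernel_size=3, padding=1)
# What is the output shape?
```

Input: (3, 232, 53) -> Output: (3, 144, 53)

Answer: (3, 144, 53)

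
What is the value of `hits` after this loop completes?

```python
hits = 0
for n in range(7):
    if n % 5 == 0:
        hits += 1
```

Count numbers divisible by 5 in range(7)
`hits` takes the values: 0 → 1 → 2

Answer: 2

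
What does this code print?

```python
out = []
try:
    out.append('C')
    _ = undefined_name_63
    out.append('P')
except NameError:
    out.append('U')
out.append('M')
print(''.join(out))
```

Execution trace: 'C' (try body) → 'U' (except NameError) → 'M' (after the try/except). Output: CUM

Answer: CUM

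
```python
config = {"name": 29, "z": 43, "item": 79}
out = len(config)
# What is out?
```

Trace:
`config = {"name": 29, "z": 43, "item": 79}` → config = {'name': 29, 'z': 43, 'item': 79}
`out = len(config)` → out = 3
So out = 3

Answer: 3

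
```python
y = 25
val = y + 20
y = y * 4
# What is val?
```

Trace:
`y = 25` → y = 25
`val = y + 20` → val = 45
`y = y * 4` → y = 100
So val = 45

Answer: 45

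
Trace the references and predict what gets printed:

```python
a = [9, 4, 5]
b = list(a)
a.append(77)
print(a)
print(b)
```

Key concept: list() constructor creates copy.
Step by step:
`a = [9, 4, 5]` → a = [9, 4, 5]
`b = list(a)` → b = [9, 4, 5]
`a.append(77)` → a = [9, 4, 5, 77]
`print(a)` → prints [9, 4, 5, 77]
`print(b)` → prints [9, 4, 5]

Answer:
[9, 4, 5, 77]
[9, 4, 5]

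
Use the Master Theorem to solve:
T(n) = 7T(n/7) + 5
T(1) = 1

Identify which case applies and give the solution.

a=7, b=7, f(n)=5. log_7(7) = 1. Since c=0 < 1, Case 1 applies: T(n) = Θ(n^log_b(a)) = O(n).

Answer: O(n) - Case 1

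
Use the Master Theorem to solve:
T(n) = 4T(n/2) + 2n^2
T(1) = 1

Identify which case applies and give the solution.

a=4, b=2, f(n)=2n^2. log_2(4) = 2. Since c=2 = 2, Case 2 applies: T(n) = Θ(n^log_b(a) · log n) = O(n^2 log n).

Answer: O(n^2 log n) - Case 2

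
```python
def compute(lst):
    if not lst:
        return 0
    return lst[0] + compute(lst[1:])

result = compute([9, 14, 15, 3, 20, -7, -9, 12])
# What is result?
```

9 + 14 + 15 + 3 + 20 + (-7) + (-9) + 12 + 0 = 57

Answer: 57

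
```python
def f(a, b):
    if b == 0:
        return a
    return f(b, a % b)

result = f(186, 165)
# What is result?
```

f(186, 165) -> f(165, 21) -> f(21, 18) -> f(18, 3) -> f(3, 0) -> 3

Answer: 3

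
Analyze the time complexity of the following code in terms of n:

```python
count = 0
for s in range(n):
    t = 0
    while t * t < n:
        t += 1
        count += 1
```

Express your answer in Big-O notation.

Each loop level contributes: n × √n. Multiplying the contributions gives O(n√n).

Answer: O(n√n)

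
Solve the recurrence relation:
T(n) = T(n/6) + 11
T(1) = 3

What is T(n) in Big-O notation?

Each step divides n by 6 and adds 11. After log_6(n) steps we reach T(1)=3. So T(n) = 11·log_6(n) + 3 = O(log n).

Answer: O(log n)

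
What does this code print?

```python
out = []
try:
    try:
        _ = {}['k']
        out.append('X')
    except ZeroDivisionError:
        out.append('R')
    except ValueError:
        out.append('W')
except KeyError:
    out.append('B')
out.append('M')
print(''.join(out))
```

Execution trace: 'B' (outer except KeyError) → 'M' (after the try/except). Output: BM

Answer: BM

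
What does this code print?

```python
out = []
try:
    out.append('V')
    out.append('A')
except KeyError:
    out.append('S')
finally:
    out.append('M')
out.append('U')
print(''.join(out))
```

Execution trace: 'V' (try body) → 'A' (try body, no exception) → 'M' (finally) → 'U' (after the try/except). Output: VAMU

Answer: VAMU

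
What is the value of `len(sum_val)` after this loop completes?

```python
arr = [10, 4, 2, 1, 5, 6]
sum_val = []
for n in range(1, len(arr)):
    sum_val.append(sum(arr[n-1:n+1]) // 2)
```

Number of 2-element averages
`sum_val` takes the values: [] → [7] → [7, 3] → [7, 3, 1] → [7, 3, 1, 3] → [7, 3, 1, 3, 5]
So `len(sum_val)` = 5

Answer: 5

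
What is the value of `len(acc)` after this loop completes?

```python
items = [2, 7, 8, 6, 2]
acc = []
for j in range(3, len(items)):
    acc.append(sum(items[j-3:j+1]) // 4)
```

Number of 4-element averages
`acc` takes the values: [] → [5] → [5, 5]
So `len(acc)` = 2

Answer: 2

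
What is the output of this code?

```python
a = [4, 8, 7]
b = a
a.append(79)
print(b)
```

Key concept: basic list aliasing.
Step by step:
`a = [4, 8, 7]` → a = [4, 8, 7]
`b = a` → b = [4, 8, 7] (same object as a)
`a.append(79)` → a = [4, 8, 7, 79] (same object as b); b = [4, 8, 7, 79] (same object as a)
`print(b)` → prints [4, 8, 7, 79]

Answer: [4, 8, 7, 79]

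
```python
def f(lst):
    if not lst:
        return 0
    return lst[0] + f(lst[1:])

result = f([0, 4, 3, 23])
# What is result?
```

0 + 4 + 3 + 23 + 0 = 30

Answer: 30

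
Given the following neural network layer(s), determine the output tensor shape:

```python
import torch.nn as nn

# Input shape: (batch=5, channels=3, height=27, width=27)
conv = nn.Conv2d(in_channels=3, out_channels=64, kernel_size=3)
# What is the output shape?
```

Input: (5, 3, 27, 27) -> Output: (5, 64, 25, 25)

Answer: (5, 64, 25, 25)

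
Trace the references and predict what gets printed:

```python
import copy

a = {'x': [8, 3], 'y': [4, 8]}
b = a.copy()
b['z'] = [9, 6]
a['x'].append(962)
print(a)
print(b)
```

Key concept: shallow copy of dict with mutable values.
Step by step:
`a = {'x': [8, 3], 'y': [4, 8]}` → a = {'x': [8, 3], 'y': [4, 8]}
`b = a.copy()` → b = {'x': [8, 3], 'y': [4, 8]}
`b['z'] = [9, 6]` → b = {'x': [8, 3], 'y': [4, 8], 'z': [9, 6]}
`a['x'].append(962)` → a = {'x': [8, 3, 962], 'y': [4, 8]}; b = {'x': [8, 3, 962], 'y': [4, 8], 'z': [9, 6]}
`print(a)` → prints {'x': [8, 3, 962], 'y': [4, 8]}
`print(b)` → prints {'x': [8, 3, 962], 'y': [4, 8], 'z': [9, 6]}

Answer:
{'x': [8, 3, 962], 'y': [4, 8]}
{'x': [8, 3, 962], 'y': [4, 8], 'z': [9, 6]}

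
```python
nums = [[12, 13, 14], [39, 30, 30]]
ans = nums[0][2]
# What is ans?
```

Trace:
`nums = [[12, 13, 14], [39, 30, 30]]` → nums = [[12, 13, 14], [39, 30, 30]]
`ans = nums[0][2]` → ans = 14
So ans = 14

Answer: 14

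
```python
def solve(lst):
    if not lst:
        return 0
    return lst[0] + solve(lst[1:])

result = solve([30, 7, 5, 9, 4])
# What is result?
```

30 + 7 + 5 + 9 + 4 + 0 = 55

Answer: 55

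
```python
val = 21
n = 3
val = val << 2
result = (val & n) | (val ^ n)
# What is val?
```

Trace:
`val = 21` → val = 21
`n = 3` → n = 3
`val = val << 2` → val = 84
`result = (val & n) | (val ^ n)` → result = 87
So val = 84

Answer: 84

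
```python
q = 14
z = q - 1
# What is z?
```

Trace:
`q = 14` → q = 14
`z = q - 1` → z = 13
So z = 13

Answer: 13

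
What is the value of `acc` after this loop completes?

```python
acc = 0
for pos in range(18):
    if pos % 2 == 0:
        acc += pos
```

Sum of even numbers 0 to 17
`acc` takes the values: 0 → 2 → 6 → 12 → 20 → 30 → 42 → 56 → 72

Answer: 72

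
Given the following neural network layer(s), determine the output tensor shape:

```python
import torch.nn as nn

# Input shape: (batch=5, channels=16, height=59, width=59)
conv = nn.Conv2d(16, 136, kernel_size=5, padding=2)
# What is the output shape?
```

Input: (5, 16, 59, 59) -> Output: (5, 136, 59, 59)

Answer: (5, 136, 59, 59)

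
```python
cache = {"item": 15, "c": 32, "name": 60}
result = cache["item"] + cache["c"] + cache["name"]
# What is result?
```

Trace:
`cache = {"item": 15, "c": 32, "name": 60}` → cache = {'item': 15, 'c': 32, 'name': 60}
`result = cache["item"] + cache["c"] + cache["name"]` → result = 107
So result = 107

Answer: 107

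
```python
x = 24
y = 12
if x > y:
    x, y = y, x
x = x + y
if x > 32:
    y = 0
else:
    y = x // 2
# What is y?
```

Trace:
`x = 24` → x = 24
`y = 12` → y = 12
`if x > y: ...` → x > y is True → x = 12; y = 24
`x = x + y` → x = 36
`if x > 32: ...` → x > 32 is True → y = 0
So y = 0

Answer: 0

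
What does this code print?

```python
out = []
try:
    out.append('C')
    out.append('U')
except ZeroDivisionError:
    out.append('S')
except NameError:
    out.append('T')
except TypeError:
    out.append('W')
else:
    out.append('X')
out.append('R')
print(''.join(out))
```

Execution trace: 'C' (try body) → 'U' (try body, no exception) → 'X' (else) → 'R' (after the try/except). Output: CUXR

Answer: CUXR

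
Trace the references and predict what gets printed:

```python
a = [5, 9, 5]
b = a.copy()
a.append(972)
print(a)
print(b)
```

Key concept: list.copy() creates independent copy.
Step by step:
`a = [5, 9, 5]` → a = [5, 9, 5]
`b = a.copy()` → b = [5, 9, 5]
`a.append(972)` → a = [5, 9, 5, 972]
`print(a)` → prints [5, 9, 5, 972]
`print(b)` → prints [5, 9, 5]

Answer:
[5, 9, 5, 972]
[5, 9, 5]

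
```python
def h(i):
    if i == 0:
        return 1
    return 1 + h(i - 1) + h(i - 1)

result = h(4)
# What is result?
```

h(i) = 1 + 2·h(i-1), h(0)=1. Closed form: (1+1)·2^4 - 1 = 31.

Answer: 31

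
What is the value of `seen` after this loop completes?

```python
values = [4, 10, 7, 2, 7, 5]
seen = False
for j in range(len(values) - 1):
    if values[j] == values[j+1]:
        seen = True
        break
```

Check consecutive duplicates in [4, 10, 7, 2, 7, 5]
`seen` takes the values: False

Answer: False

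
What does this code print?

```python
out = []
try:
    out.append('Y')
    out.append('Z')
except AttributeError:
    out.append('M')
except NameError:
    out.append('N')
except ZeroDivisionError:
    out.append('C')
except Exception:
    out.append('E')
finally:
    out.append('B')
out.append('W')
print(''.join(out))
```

Execution trace: 'Y' (try body) → 'Z' (try body, no exception) → 'B' (finally) → 'W' (after the try/except). Output: YZBW

Answer: YZBW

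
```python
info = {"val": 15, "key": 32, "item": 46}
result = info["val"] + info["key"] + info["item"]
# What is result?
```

Trace:
`info = {"val": 15, "key": 32, "item": 46}` → info = {'val': 15, 'key': 32, 'item': 46}
`result = info["val"] + info["key"] + info["item"]` → result = 93
So result = 93

Answer: 93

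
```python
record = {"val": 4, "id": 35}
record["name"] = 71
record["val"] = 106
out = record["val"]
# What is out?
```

Trace:
`record = {"val": 4, "id": 35}` → record = {'val': 4, 'id': 35}
`record["name"] = 71` → record = {'val': 4, 'id': 35, 'name': 71}
`record["val"] = 106` → record = {'val': 106, 'id': 35, 'name': 71}
`out = record["val"]` → out = 106
So out = 106

Answer: 106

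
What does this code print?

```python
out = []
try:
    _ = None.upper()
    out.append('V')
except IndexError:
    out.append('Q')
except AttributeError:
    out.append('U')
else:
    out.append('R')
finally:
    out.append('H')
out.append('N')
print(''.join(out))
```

Execution trace: 'U' (except AttributeError) → 'H' (finally) → 'N' (after the try/except). Output: UHN

Answer: UHN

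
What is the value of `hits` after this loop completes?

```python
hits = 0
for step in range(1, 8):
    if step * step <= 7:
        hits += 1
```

Count numbers where step² ≤ 7
`hits` takes the values: 0 → 1 → 2

Answer: 2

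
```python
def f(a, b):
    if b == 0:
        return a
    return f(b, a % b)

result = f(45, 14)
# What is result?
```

f(45, 14) -> f(14, 3) -> f(3, 2) -> f(2, 1) -> f(1, 0) -> 1

Answer: 1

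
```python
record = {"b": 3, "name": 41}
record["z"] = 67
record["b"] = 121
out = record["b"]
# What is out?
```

Trace:
`record = {"b": 3, "name": 41}` → record = {'b': 3, 'name': 41}
`record["z"] = 67` → record = {'b': 3, 'name': 41, 'z': 67}
`record["b"] = 121` → record = {'b': 121, 'name': 41, 'z': 67}
`out = record["b"]` → out = 121
So out = 121

Answer: 121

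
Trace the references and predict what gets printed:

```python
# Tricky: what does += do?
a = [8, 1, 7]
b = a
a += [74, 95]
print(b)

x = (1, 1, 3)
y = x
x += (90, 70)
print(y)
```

Key concept: += behavior differs for mutable vs immutable.
Step by step:
`a = [8, 1, 7]` → a = [8, 1, 7]
`b = a` → b = [8, 1, 7] (same object as a)
`a += [74, 95]` → a = [8, 1, 7, 74, 95] (same object as b); b = [8, 1, 7, 74, 95] (same object as a)
`print(b)` → prints [8, 1, 7, 74, 95]
`x = (1, 1, 3)` → x = (1, 1, 3)
`y = x` → y = (1, 1, 3)
`x += (90, 70)` → x = (1, 1, 3, 90, 70)
`print(y)` → prints (1, 1, 3)

Answer:
[8, 1, 7, 74, 95]
(1, 1, 3)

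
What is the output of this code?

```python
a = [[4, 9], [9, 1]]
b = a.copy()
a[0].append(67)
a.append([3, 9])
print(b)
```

Key concept: shallow copy with nested lists.
Step by step:
`a = [[4, 9], [9, 1]]` → a = [[4, 9], [9, 1]]
`b = a.copy()` → b = [[4, 9], [9, 1]]
`a[0].append(67)` → a = [[4, 9, 67], [9, 1]]; b = [[4, 9, 67], [9, 1]]
`a.append([3, 9])` → a = [[4, 9, 67], [9, 1], [3, 9]]
`print(b)` → prints [[4, 9, 67], [9, 1]]

Answer: [[4, 9, 67], [9, 1]]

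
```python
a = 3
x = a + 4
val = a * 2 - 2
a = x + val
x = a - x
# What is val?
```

Trace:
`a = 3` → a = 3
`x = a + 4` → x = 7
`val = a * 2 - 2` → val = 4
`a = x + val` → a = 11
`x = a - x` → x = 4
So val = 4

Answer: 4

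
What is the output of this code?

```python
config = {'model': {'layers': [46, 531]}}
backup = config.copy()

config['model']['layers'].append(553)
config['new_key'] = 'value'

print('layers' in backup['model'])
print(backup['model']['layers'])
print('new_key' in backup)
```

Key concept: shallow copy gotcha with nested dict.
Step by step:
`config = {'model': {'layers': [46, 531]}}` → config = {'model': {'layers': [46, 531]}}
`backup = config.copy()` → backup = {'model': {'layers': [46, 531]}}
`config['model']['layers'].append(553)` → config = {'model': {'layers': [46, 531, 553]}}; backup = {'model': {'layers': [46, 531, 553]}}
`config['new_key'] = 'value'` → config = {'model': {'layers': [46, 531, 553]}, 'new_key': 'value'}
`print('layers' in backup['model'])` → prints True
`print(backup['model']['layers'])` → prints [46, 531, 553]
`print('new_key' in backup)` → prints False

Answer:
True
[46, 531, 553]
False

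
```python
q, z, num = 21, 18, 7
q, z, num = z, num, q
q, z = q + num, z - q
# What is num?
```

Trace:
`q, z, num = 21, 18, 7` → q = 21; z = 18; num = 7
`q, z, num = z, num, q` → q = 18; z = 7; num = 21
`q, z = q + num, z - q` → q = 39; z = -11
So num = 21

Answer: 21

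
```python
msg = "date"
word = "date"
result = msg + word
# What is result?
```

Trace:
`msg = "date"` → msg = 'date'
`word = "date"` → word = 'date'
`result = msg + word` → result = 'datedate'
So result = 'datedate'

Answer: 'datedate'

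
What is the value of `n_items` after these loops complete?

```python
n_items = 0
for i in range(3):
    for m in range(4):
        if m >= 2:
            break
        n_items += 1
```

Inner breaks at 2, outer runs 3 times
`n_items` takes the values: 0 → 1 → 2 → 3 → 4 → 5 → 6

Answer: 6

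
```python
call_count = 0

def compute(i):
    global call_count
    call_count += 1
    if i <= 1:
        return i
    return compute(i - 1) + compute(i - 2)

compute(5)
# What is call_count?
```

Calls(i) = 1 + Calls(i-1) + Calls(i-2); Calls(0)=Calls(1)=1. For i=5 this gives 15.

Answer: 15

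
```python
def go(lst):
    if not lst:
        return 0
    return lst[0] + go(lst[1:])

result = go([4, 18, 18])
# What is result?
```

4 + 18 + 18 + 0 = 40

Answer: 40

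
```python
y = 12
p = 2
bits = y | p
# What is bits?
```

Trace:
`y = 12` → y = 12
`p = 2` → p = 2
`bits = y | p` → bits = 14
So bits = 14

Answer: 14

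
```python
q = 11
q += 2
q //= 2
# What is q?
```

Trace:
`q = 11` → q = 11
`q += 2` → q = 13
`q //= 2` → q = 6
So q = 6

Answer: 6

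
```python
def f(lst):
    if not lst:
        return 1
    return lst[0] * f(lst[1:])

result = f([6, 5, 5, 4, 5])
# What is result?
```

Product over [6, 5, 5, 4, 5] = 6 * 5 * 5 * 4 * 5 = 3000

Answer: 3000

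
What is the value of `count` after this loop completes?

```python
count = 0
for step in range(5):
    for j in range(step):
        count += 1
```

Triangle number: 0+1+2+...+4
`count` takes the values: 0 → 1 → 2 → 3 → 4 → 5 → 6 → 7 → 8 → 9 → 10

Answer: 10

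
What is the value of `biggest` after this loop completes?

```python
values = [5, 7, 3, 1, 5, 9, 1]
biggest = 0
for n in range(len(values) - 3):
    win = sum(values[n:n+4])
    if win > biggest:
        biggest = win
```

Max sum of 4-element window in [5, 7, 3, 1, 5, 9, 1]
`biggest` takes the values: 0 → 16 → 18

Answer: 18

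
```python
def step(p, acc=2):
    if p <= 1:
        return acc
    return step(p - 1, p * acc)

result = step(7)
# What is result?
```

Accumulator trace (n, acc): (7, 2) -> (6, 14) -> (5, 84) -> (4, 420) -> (3, 1680) -> (2, 5040) -> (1, 10080) -> return 10080

Answer: 10080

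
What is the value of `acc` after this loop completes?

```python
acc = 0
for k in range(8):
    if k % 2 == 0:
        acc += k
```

Sum of even numbers 0 to 7
`acc` takes the values: 0 → 2 → 6 → 12

Answer: 12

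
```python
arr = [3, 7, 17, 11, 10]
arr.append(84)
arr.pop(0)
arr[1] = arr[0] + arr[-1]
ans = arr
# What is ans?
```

Trace:
`arr = [3, 7, 17, 11, 10]` → arr = [3, 7, 17, 11, 10]
`arr.append(84)` → arr = [3, 7, 17, 11, 10, 84]
`arr.pop(0)` → arr = [7, 17, 11, 10, 84]
`arr[1] = arr[0] + arr[-1]` → arr = [7, 91, 11, 10, 84]
`ans = arr` → ans = [7, 91, 11, 10, 84]
So ans = [7, 91, 11, 10, 84]

Answer: [7, 91, 11, 10, 84]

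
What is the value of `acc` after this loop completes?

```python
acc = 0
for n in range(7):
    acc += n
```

Sum of 0 to 6 = 21
`acc` takes the values: 0 → 1 → 3 → 6 → 10 → 15 → 21

Answer: 21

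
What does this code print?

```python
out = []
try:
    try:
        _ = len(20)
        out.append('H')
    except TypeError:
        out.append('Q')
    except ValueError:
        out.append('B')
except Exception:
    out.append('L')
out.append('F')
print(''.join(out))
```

Execution trace: 'Q' (inner except TypeError) → 'F' (after the try/except). Output: QF

Answer: QF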